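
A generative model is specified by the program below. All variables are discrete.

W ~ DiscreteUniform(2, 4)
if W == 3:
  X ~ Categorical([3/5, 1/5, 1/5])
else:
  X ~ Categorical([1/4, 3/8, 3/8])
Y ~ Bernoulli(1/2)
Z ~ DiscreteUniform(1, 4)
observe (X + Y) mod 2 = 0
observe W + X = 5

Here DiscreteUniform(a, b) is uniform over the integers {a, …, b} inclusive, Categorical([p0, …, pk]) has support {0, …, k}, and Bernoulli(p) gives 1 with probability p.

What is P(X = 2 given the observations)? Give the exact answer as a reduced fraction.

Enumerate traces; 8 have nonzero weight after conditioning:
  (W=3, X=2, Y=0, Z=1) weight 1/120
  (W=3, X=2, Y=0, Z=2) weight 1/120
  (W=3, X=2, Y=0, Z=3) weight 1/120
  (W=3, X=2, Y=0, Z=4) weight 1/120
  (W=4, X=1, Y=1, Z=1) weight 1/64
  (W=4, X=1, Y=1, Z=2) weight 1/64
  (W=4, X=1, Y=1, Z=3) weight 1/64
  (W=4, X=1, Y=1, Z=4) weight 1/64
Group by X:
  weight(X=1) = 1/16
  weight(X=2) = 1/30
Total weight = 1/16 + 1/30 = 23/240
P(X=1 | obs) = 1/16 / 23/240 = 15/23
P(X=2 | obs) = 1/30 / 23/240 = 8/23

P(X = 2 | obs) = 8/23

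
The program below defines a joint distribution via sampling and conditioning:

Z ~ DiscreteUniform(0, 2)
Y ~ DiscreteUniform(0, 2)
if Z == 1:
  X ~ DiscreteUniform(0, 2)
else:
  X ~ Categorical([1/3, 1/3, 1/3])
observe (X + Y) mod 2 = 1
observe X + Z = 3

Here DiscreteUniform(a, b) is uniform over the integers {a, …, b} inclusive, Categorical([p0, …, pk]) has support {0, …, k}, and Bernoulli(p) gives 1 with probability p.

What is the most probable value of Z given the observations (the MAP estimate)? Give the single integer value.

Enumerate traces; 3 have nonzero weight after conditioning:
  (Z=1, Y=1, X=2) weight 1/27
  (Z=2, Y=0, X=1) weight 1/27
  (Z=2, Y=2, X=1) weight 1/27
Group by Z:
  weight(Z=1) = 1/27
  weight(Z=2) = 2/27
Total weight = 1/27 + 2/27 = 1/9
P(Z=1 | obs) = 1/27 / 1/9 = 1/3
P(Z=2 | obs) = 2/27 / 1/9 = 2/3
argmax = 2

argmax_v P(Z = v | obs) = 2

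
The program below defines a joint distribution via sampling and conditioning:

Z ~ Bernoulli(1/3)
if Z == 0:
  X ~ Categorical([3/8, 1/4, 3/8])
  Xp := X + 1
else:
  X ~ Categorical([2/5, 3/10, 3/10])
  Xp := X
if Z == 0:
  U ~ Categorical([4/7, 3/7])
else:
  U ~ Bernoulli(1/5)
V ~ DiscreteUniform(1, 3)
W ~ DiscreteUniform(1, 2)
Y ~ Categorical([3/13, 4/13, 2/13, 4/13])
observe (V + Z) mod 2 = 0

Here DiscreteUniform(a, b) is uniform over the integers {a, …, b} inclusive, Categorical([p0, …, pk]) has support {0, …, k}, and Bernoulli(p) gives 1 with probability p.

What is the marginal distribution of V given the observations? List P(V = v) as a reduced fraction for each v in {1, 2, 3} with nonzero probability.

Enumerate traces; 144 have nonzero weight after conditioning:
  (Z=0, X=0, U=0, V=2, W=1, Y=0) weight 1/182
  (Z=0, X=0, U=0, V=2, W=1, Y=1) weight 2/273
  (Z=0, X=0, U=0, V=2, W=1, Y=2) weight 1/273
  (Z=0, X=0, U=0, V=2, W=1, Y=3) weight 2/273
  (Z=0, X=0, U=0, V=2, W=2, Y=0) weight 1/182
  (Z=0, X=0, U=0, V=2, W=2, Y=1) weight 2/273
  (Z=0, X=0, U=0, V=2, W=2, Y=2) weight 1/273
  (Z=0, X=0, U=0, V=2, W=2, Y=3) weight 2/273
  (Z=1, X=0, U=0, V=1, W=1, Y=0) weight 4/975
  (Z=1, X=0, U=0, V=3, W=1, Y=0) weight 4/975
  … 134 more
Group by V:
  weight(V=1) = 1/9
  weight(V=2) = 2/9
  weight(V=3) = 1/9
Total weight = 1/9 + 2/9 + 1/9 = 4/9
P(V=1 | obs) = 1/9 / 4/9 = 1/4
P(V=2 | obs) = 2/9 / 4/9 = 1/2
P(V=3 | obs) = 1/9 / 4/9 = 1/4

P(V=1) = 1/4, P(V=2) = 1/2, P(V=3) = 1/4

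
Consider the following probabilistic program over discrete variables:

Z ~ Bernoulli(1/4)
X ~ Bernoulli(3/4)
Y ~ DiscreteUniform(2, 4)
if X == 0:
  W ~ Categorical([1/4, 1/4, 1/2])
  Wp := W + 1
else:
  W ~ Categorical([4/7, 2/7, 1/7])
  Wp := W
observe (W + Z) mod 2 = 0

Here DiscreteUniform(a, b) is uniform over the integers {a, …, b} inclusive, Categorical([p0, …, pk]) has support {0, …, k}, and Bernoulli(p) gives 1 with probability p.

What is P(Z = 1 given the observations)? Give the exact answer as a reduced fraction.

Enumerate traces; 18 have nonzero weight after conditioning:
  (Z=0, X=0, Y=2, W=0) weight 1/64
  (Z=0, X=0, Y=2, W=2) weight 1/32
  (Z=0, X=0, Y=3, W=0) weight 1/64
  (Z=0, X=0, Y=3, W=2) weight 1/32
  (Z=0, X=0, Y=4, W=0) weight 1/64
  (Z=0, X=0, Y=4, W=2) weight 1/32
  (Z=0, X=1, Y=2, W=0) weight 3/28
  (Z=0, X=1, Y=2, W=2) weight 3/112
  (Z=1, X=0, Y=2, W=1) weight 1/192
  … 9 more
Group by Z:
  weight(Z=0) = 243/448
  weight(Z=1) = 31/448
Total weight = 243/448 + 31/448 = 137/224
P(Z=0 | obs) = 243/448 / 137/224 = 243/274
P(Z=1 | obs) = 31/448 / 137/224 = 31/274

P(Z = 1 | obs) = 31/274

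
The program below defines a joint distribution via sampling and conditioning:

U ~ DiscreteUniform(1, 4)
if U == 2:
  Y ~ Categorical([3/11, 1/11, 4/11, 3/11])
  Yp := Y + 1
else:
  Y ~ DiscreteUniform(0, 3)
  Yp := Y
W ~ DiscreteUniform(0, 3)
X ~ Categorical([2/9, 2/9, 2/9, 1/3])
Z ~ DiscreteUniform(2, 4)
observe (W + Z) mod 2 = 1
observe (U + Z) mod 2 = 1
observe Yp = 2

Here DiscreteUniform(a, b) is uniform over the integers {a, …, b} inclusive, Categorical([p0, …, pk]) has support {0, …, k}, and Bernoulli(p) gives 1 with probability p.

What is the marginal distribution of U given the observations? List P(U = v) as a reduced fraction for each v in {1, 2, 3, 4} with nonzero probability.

Enumerate traces; 48 have nonzero weight after conditioning:
  (U=1, Y=2, W=1, X=0, Z=2) weight 1/864
  (U=1, Y=2, W=1, X=0, Z=4) weight 1/864
  (U=1, Y=2, W=1, X=1, Z=2) weight 1/864
  (U=1, Y=2, W=1, X=1, Z=4) weight 1/864
  (U=1, Y=2, W=1, X=2, Z=2) weight 1/864
  (U=1, Y=2, W=1, X=2, Z=4) weight 1/864
  (U=1, Y=2, W=1, X=3, Z=2) weight 1/576
  (U=1, Y=2, W=1, X=3, Z=4) weight 1/576
  (U=2, Y=1, W=0, X=0, Z=3) weight 1/2376
  (U=3, Y=2, W=1, X=0, Z=2) weight 1/864
  … 38 more
Group by U:
  weight(U=1) = 1/48
  weight(U=2) = 1/264
  weight(U=3) = 1/48
  weight(U=4) = 1/96
Total weight = 1/48 + 1/264 + 1/48 + 1/96 = 59/1056
P(U=1 | obs) = 1/48 / 59/1056 = 22/59
P(U=2 | obs) = 1/264 / 59/1056 = 4/59
P(U=3 | obs) = 1/48 / 59/1056 = 22/59
P(U=4 | obs) = 1/96 / 59/1056 = 11/59

P(U=1) = 22/59, P(U=2) = 4/59, P(U=3) = 22/59, P(U=4) = 11/59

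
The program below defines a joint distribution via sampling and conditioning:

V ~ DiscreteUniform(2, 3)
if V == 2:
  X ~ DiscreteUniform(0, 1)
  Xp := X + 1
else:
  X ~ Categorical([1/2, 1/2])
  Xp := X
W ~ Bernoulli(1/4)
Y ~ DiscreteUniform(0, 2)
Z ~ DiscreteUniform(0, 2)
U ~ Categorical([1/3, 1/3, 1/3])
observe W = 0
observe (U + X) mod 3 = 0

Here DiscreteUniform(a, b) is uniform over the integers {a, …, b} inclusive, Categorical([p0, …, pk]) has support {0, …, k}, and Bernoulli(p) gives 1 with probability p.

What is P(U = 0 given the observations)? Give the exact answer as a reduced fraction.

P(U = 0 | obs) = 1/2

Enumerate traces; 36 have nonzero weight after conditioning:
  (V=2, X=0, W=0, Y=0, Z=0, U=0) weight 1/144
  (V=2, X=0, W=0, Y=0, Z=1, U=0) weight 1/144
  (V=2, X=0, W=0, Y=0, Z=2, U=0) weight 1/144
  (V=2, X=0, W=0, Y=1, Z=0, U=0) weight 1/144
  (V=2, X=0, W=0, Y=1, Z=1, U=0) weight 1/144
  (V=2, X=0, W=0, Y=1, Z=2, U=0) weight 1/144
  (V=2, X=0, W=0, Y=2, Z=0, U=0) weight 1/144
  (V=2, X=0, W=0, Y=2, Z=1, U=0) weight 1/144
  (V=2, X=1, W=0, Y=0, Z=0, U=2) weight 1/144
  … 27 more
Group by U:
  weight(U=0) = 1/8
  weight(U=2) = 1/8
Total weight = 1/8 + 1/8 = 1/4
P(U=0 | obs) = 1/8 / 1/4 = 1/2
P(U=2 | obs) = 1/8 / 1/4 = 1/2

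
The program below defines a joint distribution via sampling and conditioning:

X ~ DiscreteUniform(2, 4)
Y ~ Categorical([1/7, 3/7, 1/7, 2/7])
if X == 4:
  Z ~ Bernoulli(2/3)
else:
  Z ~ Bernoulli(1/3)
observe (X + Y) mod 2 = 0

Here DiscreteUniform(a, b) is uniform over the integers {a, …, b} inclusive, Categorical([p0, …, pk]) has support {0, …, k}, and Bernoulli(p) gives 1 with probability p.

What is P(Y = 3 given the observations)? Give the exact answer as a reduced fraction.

P(Y = 3 | obs) = 2/9

Enumerate traces; 12 have nonzero weight after conditioning:
  (X=2, Y=0, Z=0) weight 2/63
  (X=2, Y=0, Z=1) weight 1/63
  (X=2, Y=2, Z=0) weight 2/63
  (X=2, Y=2, Z=1) weight 1/63
  (X=3, Y=1, Z=0) weight 2/21
  (X=3, Y=1, Z=1) weight 1/21
  (X=3, Y=3, Z=0) weight 4/63
  (X=3, Y=3, Z=1) weight 2/63
  … 4 more
Group by Y:
  weight(Y=0) = 2/21
  weight(Y=1) = 1/7
  weight(Y=2) = 2/21
  weight(Y=3) = 2/21
Total weight = 2/21 + 1/7 + 2/21 + 2/21 = 3/7
P(Y=0 | obs) = 2/21 / 3/7 = 2/9
P(Y=1 | obs) = 1/7 / 3/7 = 1/3
P(Y=2 | obs) = 2/21 / 3/7 = 2/9
P(Y=3 | obs) = 2/21 / 3/7 = 2/9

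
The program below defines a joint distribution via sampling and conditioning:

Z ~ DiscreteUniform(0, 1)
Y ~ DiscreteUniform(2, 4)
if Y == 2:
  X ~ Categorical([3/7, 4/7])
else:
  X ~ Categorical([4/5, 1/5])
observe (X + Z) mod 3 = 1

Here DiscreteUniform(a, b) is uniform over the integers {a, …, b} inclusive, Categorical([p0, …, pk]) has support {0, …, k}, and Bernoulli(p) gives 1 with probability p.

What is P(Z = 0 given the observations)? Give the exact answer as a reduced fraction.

P(Z = 0 | obs) = 34/105

Enumerate traces; 6 have nonzero weight after conditioning:
  (Z=0, Y=2, X=1) weight 2/21
  (Z=0, Y=3, X=1) weight 1/30
  (Z=0, Y=4, X=1) weight 1/30
  (Z=1, Y=2, X=0) weight 1/14
  (Z=1, Y=3, X=0) weight 2/15
  (Z=1, Y=4, X=0) weight 2/15
Group by Z:
  weight(Z=0) = 17/105
  weight(Z=1) = 71/210
Total weight = 17/105 + 71/210 = 1/2
P(Z=0 | obs) = 17/105 / 1/2 = 34/105
P(Z=1 | obs) = 71/210 / 1/2 = 71/105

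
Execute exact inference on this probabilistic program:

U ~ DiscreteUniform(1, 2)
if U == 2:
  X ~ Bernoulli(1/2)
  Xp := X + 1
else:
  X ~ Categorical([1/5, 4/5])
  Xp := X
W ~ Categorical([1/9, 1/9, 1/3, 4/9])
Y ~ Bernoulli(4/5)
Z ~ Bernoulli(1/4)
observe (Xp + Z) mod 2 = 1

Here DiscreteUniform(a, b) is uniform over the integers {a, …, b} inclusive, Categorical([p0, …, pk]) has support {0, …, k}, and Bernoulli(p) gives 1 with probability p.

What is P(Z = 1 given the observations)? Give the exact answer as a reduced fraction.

Enumerate traces; 32 have nonzero weight after conditioning:
  (U=1, X=0, W=0, Y=0, Z=1) weight 1/1800
  (U=1, X=0, W=0, Y=1, Z=1) weight 1/450
  (U=1, X=0, W=1, Y=0, Z=1) weight 1/1800
  (U=1, X=0, W=1, Y=1, Z=1) weight 1/450
  (U=1, X=0, W=2, Y=0, Z=1) weight 1/600
  (U=1, X=0, W=2, Y=1, Z=1) weight 1/150
  (U=1, X=0, W=3, Y=0, Z=1) weight 1/450
  (U=1, X=0, W=3, Y=1, Z=1) weight 2/225
  (U=1, X=1, W=0, Y=0, Z=0) weight 1/150
  … 23 more
Group by Z:
  weight(Z=0) = 39/80
  weight(Z=1) = 7/80
Total weight = 39/80 + 7/80 = 23/40
P(Z=0 | obs) = 39/80 / 23/40 = 39/46
P(Z=1 | obs) = 7/80 / 23/40 = 7/46

P(Z = 1 | obs) = 7/46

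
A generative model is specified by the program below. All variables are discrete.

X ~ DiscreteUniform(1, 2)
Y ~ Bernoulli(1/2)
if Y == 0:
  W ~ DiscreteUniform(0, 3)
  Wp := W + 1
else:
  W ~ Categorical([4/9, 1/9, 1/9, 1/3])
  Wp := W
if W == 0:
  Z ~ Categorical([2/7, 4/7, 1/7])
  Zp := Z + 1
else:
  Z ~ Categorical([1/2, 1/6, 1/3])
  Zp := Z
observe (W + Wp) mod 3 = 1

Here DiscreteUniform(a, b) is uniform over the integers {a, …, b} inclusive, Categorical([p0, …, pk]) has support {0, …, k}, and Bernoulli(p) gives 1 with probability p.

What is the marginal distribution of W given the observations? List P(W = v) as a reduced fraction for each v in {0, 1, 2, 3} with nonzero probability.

Enumerate traces; 18 have nonzero weight after conditioning:
  (X=1, Y=0, W=0, Z=0) weight 1/56
  (X=1, Y=0, W=0, Z=1) weight 1/28
  (X=1, Y=0, W=0, Z=2) weight 1/112
  (X=1, Y=0, W=3, Z=0) weight 1/32
  (X=1, Y=0, W=3, Z=1) weight 1/96
  (X=1, Y=0, W=3, Z=2) weight 1/48
  (X=1, Y=1, W=2, Z=0) weight 1/72
  (X=1, Y=1, W=2, Z=1) weight 1/216
  … 10 more
Group by W:
  weight(W=0) = 1/8
  weight(W=2) = 1/18
  weight(W=3) = 1/8
Total weight = 1/8 + 1/18 + 1/8 = 11/36
P(W=0 | obs) = 1/8 / 11/36 = 9/22
P(W=2 | obs) = 1/18 / 11/36 = 2/11
P(W=3 | obs) = 1/8 / 11/36 = 9/22

P(W=0) = 9/22, P(W=2) = 2/11, P(W=3) = 9/22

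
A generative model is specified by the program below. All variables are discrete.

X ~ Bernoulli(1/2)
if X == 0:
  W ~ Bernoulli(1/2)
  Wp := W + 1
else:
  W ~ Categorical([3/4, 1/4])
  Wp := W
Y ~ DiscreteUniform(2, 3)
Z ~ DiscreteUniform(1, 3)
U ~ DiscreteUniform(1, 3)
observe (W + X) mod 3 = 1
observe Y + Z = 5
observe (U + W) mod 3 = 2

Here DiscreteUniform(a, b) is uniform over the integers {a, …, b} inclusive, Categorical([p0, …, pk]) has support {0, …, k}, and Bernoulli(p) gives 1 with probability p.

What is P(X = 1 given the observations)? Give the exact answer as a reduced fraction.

P(X = 1 | obs) = 3/5

Enumerate traces; 4 have nonzero weight after conditioning:
  (X=0, W=1, Y=2, Z=3, U=1) weight 1/72
  (X=0, W=1, Y=3, Z=2, U=1) weight 1/72
  (X=1, W=0, Y=2, Z=3, U=2) weight 1/48
  (X=1, W=0, Y=3, Z=2, U=2) weight 1/48
Group by X:
  weight(X=0) = 1/36
  weight(X=1) = 1/24
Total weight = 1/36 + 1/24 = 5/72
P(X=0 | obs) = 1/36 / 5/72 = 2/5
P(X=1 | obs) = 1/24 / 5/72 = 3/5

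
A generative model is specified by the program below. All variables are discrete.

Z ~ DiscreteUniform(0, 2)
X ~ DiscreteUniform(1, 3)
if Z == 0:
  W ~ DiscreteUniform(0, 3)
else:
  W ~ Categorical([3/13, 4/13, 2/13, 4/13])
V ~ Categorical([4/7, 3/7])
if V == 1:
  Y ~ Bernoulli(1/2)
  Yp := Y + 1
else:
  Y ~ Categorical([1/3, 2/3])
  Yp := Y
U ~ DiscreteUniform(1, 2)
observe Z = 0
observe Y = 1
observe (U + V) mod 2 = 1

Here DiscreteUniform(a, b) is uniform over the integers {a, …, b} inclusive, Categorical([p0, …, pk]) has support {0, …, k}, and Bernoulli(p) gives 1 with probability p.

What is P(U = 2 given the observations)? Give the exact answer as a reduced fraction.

P(U = 2 | obs) = 9/25

Enumerate traces; 24 have nonzero weight after conditioning:
  (Z=0, X=1, W=0, V=0, Y=1, U=1) weight 1/189
  (Z=0, X=1, W=0, V=1, Y=1, U=2) weight 1/336
  (Z=0, X=1, W=1, V=0, Y=1, U=1) weight 1/189
  (Z=0, X=1, W=1, V=1, Y=1, U=2) weight 1/336
  (Z=0, X=1, W=2, V=0, Y=1, U=1) weight 1/189
  (Z=0, X=1, W=2, V=1, Y=1, U=2) weight 1/336
  (Z=0, X=1, W=3, V=0, Y=1, U=1) weight 1/189
  (Z=0, X=1, W=3, V=1, Y=1, U=2) weight 1/336
  … 16 more
Group by U:
  weight(U=1) = 4/63
  weight(U=2) = 1/28
Total weight = 4/63 + 1/28 = 25/252
P(U=1 | obs) = 4/63 / 25/252 = 16/25
P(U=2 | obs) = 1/28 / 25/252 = 9/25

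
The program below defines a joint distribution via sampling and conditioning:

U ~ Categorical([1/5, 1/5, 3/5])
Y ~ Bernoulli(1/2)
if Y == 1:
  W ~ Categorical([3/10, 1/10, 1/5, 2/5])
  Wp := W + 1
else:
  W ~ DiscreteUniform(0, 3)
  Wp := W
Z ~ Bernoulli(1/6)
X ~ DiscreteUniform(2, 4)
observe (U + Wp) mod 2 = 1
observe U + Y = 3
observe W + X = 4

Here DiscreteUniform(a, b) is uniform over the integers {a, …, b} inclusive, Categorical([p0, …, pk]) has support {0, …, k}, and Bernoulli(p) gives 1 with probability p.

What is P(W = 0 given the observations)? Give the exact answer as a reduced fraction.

P(W = 0 | obs) = 3/5

Enumerate traces; 4 have nonzero weight after conditioning:
  (U=2, Y=1, W=0, Z=0, X=4) weight 1/40
  (U=2, Y=1, W=0, Z=1, X=4) weight 1/200
  (U=2, Y=1, W=2, Z=0, X=2) weight 1/60
  (U=2, Y=1, W=2, Z=1, X=2) weight 1/300
Group by W:
  weight(W=0) = 3/100
  weight(W=2) = 1/50
Total weight = 3/100 + 1/50 = 1/20
P(W=0 | obs) = 3/100 / 1/20 = 3/5
P(W=2 | obs) = 1/50 / 1/20 = 2/5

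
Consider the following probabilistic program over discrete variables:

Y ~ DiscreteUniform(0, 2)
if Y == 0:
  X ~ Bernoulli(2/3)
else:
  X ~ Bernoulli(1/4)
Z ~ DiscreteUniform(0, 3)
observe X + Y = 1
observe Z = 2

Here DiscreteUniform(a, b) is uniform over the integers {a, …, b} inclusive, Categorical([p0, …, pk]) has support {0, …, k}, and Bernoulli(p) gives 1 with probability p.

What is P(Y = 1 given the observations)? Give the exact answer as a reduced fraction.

Enumerate traces; 2 have nonzero weight after conditioning:
  (Y=0, X=1, Z=2) weight 1/18
  (Y=1, X=0, Z=2) weight 1/16
Group by Y:
  weight(Y=0) = 1/18
  weight(Y=1) = 1/16
Total weight = 1/18 + 1/16 = 17/144
P(Y=0 | obs) = 1/18 / 17/144 = 8/17
P(Y=1 | obs) = 1/16 / 17/144 = 9/17

P(Y = 1 | obs) = 9/17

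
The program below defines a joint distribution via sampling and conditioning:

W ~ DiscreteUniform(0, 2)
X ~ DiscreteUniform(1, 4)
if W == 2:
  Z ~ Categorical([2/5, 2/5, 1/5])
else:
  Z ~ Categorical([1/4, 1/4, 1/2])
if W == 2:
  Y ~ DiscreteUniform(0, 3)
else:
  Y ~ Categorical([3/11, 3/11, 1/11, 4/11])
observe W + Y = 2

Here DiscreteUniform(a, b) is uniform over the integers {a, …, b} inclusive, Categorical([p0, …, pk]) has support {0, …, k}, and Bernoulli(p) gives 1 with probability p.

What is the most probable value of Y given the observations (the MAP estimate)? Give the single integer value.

argmax_v P(Y = v | obs) = 1

Enumerate traces; 36 have nonzero weight after conditioning:
  (W=0, X=1, Z=0, Y=2) weight 1/528
  (W=0, X=1, Z=1, Y=2) weight 1/528
  (W=0, X=1, Z=2, Y=2) weight 1/264
  (W=0, X=2, Z=0, Y=2) weight 1/528
  (W=0, X=2, Z=1, Y=2) weight 1/528
  (W=0, X=2, Z=2, Y=2) weight 1/264
  (W=0, X=3, Z=0, Y=2) weight 1/528
  (W=0, X=3, Z=1, Y=2) weight 1/528
  (W=1, X=1, Z=0, Y=1) weight 1/176
  (W=2, X=1, Z=0, Y=0) weight 1/120
  … 26 more
Group by Y:
  weight(Y=0) = 1/12
  weight(Y=1) = 1/11
  weight(Y=2) = 1/33
Total weight = 1/12 + 1/11 + 1/33 = 9/44
P(Y=0 | obs) = 1/12 / 9/44 = 11/27
P(Y=1 | obs) = 1/11 / 9/44 = 4/9
P(Y=2 | obs) = 1/33 / 9/44 = 4/27
argmax = 1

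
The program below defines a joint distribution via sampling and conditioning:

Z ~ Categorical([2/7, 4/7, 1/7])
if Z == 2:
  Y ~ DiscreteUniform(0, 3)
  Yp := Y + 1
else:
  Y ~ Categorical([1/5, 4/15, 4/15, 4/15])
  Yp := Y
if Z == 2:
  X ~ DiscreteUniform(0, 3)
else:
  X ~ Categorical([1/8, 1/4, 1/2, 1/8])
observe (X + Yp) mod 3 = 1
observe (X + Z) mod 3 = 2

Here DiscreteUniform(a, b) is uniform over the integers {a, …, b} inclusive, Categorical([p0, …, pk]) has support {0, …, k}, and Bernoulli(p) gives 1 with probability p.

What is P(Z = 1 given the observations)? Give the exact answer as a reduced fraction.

P(Z = 1 | obs) = 28/59

Enumerate traces; 7 have nonzero weight after conditioning:
  (Z=0, Y=2, X=2) weight 4/105
  (Z=1, Y=0, X=1) weight 1/35
  (Z=1, Y=3, X=1) weight 4/105
  (Z=2, Y=0, X=0) weight 1/112
  (Z=2, Y=0, X=3) weight 1/112
  (Z=2, Y=3, X=0) weight 1/112
  (Z=2, Y=3, X=3) weight 1/112
Group by Z:
  weight(Z=0) = 4/105
  weight(Z=1) = 1/15
  weight(Z=2) = 1/28
Total weight = 4/105 + 1/15 + 1/28 = 59/420
P(Z=0 | obs) = 4/105 / 59/420 = 16/59
P(Z=1 | obs) = 1/15 / 59/420 = 28/59
P(Z=2 | obs) = 1/28 / 59/420 = 15/59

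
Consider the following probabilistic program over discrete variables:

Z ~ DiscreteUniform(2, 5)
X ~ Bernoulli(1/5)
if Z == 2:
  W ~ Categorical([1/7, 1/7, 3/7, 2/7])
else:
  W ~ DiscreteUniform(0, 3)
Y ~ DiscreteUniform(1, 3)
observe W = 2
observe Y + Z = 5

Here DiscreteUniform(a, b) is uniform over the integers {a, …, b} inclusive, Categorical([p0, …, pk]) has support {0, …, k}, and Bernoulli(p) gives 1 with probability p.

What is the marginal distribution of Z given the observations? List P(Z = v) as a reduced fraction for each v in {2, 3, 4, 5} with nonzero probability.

P(Z=2) = 6/13, P(Z=3) = 7/26, P(Z=4) = 7/26

Enumerate traces; 6 have nonzero weight after conditioning:
  (Z=2, X=0, W=2, Y=3) weight 1/35
  (Z=2, X=1, W=2, Y=3) weight 1/140
  (Z=3, X=0, W=2, Y=2) weight 1/60
  (Z=3, X=1, W=2, Y=2) weight 1/240
  (Z=4, X=0, W=2, Y=1) weight 1/60
  (Z=4, X=1, W=2, Y=1) weight 1/240
Group by Z:
  weight(Z=2) = 1/28
  weight(Z=3) = 1/48
  weight(Z=4) = 1/48
Total weight = 1/28 + 1/48 + 1/48 = 13/168
P(Z=2 | obs) = 1/28 / 13/168 = 6/13
P(Z=3 | obs) = 1/48 / 13/168 = 7/26
P(Z=4 | obs) = 1/48 / 13/168 = 7/26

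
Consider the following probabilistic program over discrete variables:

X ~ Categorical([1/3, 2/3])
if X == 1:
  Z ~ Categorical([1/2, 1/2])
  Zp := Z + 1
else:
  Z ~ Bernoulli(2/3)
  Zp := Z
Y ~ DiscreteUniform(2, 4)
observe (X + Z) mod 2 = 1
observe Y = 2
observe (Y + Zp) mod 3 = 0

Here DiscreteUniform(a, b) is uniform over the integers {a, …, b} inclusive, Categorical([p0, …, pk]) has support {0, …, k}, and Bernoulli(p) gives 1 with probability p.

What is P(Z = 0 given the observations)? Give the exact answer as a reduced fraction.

Enumerate traces; 2 have nonzero weight after conditioning:
  (X=0, Z=1, Y=2) weight 2/27
  (X=1, Z=0, Y=2) weight 1/9
Group by Z:
  weight(Z=0) = 1/9
  weight(Z=1) = 2/27
Total weight = 1/9 + 2/27 = 5/27
P(Z=0 | obs) = 1/9 / 5/27 = 3/5
P(Z=1 | obs) = 2/27 / 5/27 = 2/5

P(Z = 0 | obs) = 3/5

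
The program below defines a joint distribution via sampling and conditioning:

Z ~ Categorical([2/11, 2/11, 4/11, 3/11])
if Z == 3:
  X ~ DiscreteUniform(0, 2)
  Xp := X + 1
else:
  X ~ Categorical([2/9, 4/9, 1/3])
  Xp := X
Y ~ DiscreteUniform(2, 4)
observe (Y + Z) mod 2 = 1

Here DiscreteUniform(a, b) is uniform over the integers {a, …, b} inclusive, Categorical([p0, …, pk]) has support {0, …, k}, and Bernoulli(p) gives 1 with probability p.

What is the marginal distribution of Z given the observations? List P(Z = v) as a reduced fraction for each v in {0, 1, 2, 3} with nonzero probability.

P(Z=0) = 1/8, P(Z=1) = 1/4, P(Z=2) = 1/4, P(Z=3) = 3/8

Enumerate traces; 18 have nonzero weight after conditioning:
  (Z=0, X=0, Y=3) weight 4/297
  (Z=0, X=1, Y=3) weight 8/297
  (Z=0, X=2, Y=3) weight 2/99
  (Z=1, X=0, Y=2) weight 4/297
  (Z=1, X=0, Y=4) weight 4/297
  (Z=1, X=1, Y=2) weight 8/297
  (Z=1, X=1, Y=4) weight 8/297
  (Z=1, X=2, Y=2) weight 2/99
  (Z=2, X=0, Y=3) weight 8/297
  (Z=3, X=0, Y=2) weight 1/33
  … 8 more
Group by Z:
  weight(Z=0) = 2/33
  weight(Z=1) = 4/33
  weight(Z=2) = 4/33
  weight(Z=3) = 2/11
Total weight = 2/33 + 4/33 + 4/33 + 2/11 = 16/33
P(Z=0 | obs) = 2/33 / 16/33 = 1/8
P(Z=1 | obs) = 4/33 / 16/33 = 1/4
P(Z=2 | obs) = 4/33 / 16/33 = 1/4
P(Z=3 | obs) = 2/11 / 16/33 = 3/8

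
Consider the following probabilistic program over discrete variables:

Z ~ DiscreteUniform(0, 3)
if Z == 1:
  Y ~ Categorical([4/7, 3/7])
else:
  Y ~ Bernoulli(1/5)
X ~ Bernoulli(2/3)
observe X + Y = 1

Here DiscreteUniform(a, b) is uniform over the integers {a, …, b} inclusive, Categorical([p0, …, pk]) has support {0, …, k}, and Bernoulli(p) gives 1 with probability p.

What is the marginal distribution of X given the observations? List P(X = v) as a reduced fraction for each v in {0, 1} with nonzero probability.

P(X=0) = 9/61, P(X=1) = 52/61

Enumerate traces; 8 have nonzero weight after conditioning:
  (Z=0, Y=0, X=1) weight 2/15
  (Z=0, Y=1, X=0) weight 1/60
  (Z=1, Y=0, X=1) weight 2/21
  (Z=1, Y=1, X=0) weight 1/28
  (Z=2, Y=0, X=1) weight 2/15
  (Z=2, Y=1, X=0) weight 1/60
  (Z=3, Y=0, X=1) weight 2/15
  (Z=3, Y=1, X=0) weight 1/60
Group by X:
  weight(X=0) = 3/35
  weight(X=1) = 52/105
Total weight = 3/35 + 52/105 = 61/105
P(X=0 | obs) = 3/35 / 61/105 = 9/61
P(X=1 | obs) = 52/105 / 61/105 = 52/61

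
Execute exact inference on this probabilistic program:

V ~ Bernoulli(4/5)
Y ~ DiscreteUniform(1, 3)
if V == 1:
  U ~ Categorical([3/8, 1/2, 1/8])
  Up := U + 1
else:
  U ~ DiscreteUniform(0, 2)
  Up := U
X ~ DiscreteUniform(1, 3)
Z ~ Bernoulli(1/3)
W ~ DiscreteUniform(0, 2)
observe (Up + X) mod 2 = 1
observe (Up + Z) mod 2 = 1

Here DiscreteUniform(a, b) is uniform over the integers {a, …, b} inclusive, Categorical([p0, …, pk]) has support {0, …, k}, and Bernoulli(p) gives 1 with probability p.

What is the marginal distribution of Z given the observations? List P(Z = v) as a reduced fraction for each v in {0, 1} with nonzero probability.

P(Z=0) = 7/15, P(Z=1) = 8/15

Enumerate traces; 81 have nonzero weight after conditioning:
  (V=0, Y=1, U=0, X=1, Z=1, W=0) weight 1/1215
  (V=0, Y=1, U=0, X=1, Z=1, W=1) weight 1/1215
  (V=0, Y=1, U=0, X=1, Z=1, W=2) weight 1/1215
  (V=0, Y=1, U=0, X=3, Z=1, W=0) weight 1/1215
  (V=0, Y=1, U=0, X=3, Z=1, W=1) weight 1/1215
  (V=0, Y=1, U=0, X=3, Z=1, W=2) weight 1/1215
  (V=0, Y=1, U=1, X=2, Z=0, W=0) weight 2/1215
  (V=0, Y=1, U=1, X=2, Z=0, W=1) weight 2/1215
  … 73 more
Group by Z:
  weight(Z=0) = 14/135
  weight(Z=1) = 16/135
Total weight = 14/135 + 16/135 = 2/9
P(Z=0 | obs) = 14/135 / 2/9 = 7/15
P(Z=1 | obs) = 16/135 / 2/9 = 8/15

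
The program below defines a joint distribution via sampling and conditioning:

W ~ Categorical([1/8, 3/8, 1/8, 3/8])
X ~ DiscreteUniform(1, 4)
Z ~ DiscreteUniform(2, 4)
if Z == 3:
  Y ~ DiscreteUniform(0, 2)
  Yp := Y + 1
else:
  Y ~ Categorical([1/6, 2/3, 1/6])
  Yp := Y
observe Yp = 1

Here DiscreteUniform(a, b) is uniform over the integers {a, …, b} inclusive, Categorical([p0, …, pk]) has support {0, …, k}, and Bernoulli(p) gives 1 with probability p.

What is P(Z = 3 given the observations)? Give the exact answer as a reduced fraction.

Enumerate traces; 48 have nonzero weight after conditioning:
  (W=0, X=1, Z=2, Y=1) weight 1/144
  (W=0, X=1, Z=3, Y=0) weight 1/288
  (W=0, X=1, Z=4, Y=1) weight 1/144
  (W=0, X=2, Z=2, Y=1) weight 1/144
  (W=0, X=2, Z=3, Y=0) weight 1/288
  (W=0, X=2, Z=4, Y=1) weight 1/144
  (W=0, X=3, Z=2, Y=1) weight 1/144
  (W=0, X=3, Z=3, Y=0) weight 1/288
  … 40 more
Group by Z:
  weight(Z=2) = 2/9
  weight(Z=3) = 1/9
  weight(Z=4) = 2/9
Total weight = 2/9 + 1/9 + 2/9 = 5/9
P(Z=2 | obs) = 2/9 / 5/9 = 2/5
P(Z=3 | obs) = 1/9 / 5/9 = 1/5
P(Z=4 | obs) = 2/9 / 5/9 = 2/5

P(Z = 3 | obs) = 1/5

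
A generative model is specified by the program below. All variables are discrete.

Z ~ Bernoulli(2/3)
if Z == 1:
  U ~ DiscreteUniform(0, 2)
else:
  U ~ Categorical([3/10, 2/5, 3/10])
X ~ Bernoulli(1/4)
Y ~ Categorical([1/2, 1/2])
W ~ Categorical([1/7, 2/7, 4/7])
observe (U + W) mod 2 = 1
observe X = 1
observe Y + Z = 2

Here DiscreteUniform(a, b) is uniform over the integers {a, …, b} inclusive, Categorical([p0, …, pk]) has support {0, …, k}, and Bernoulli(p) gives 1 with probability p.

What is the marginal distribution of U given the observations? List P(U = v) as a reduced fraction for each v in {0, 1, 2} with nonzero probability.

Enumerate traces; 4 have nonzero weight after conditioning:
  (Z=1, U=0, X=1, Y=1, W=1) weight 1/126
  (Z=1, U=1, X=1, Y=1, W=0) weight 1/252
  (Z=1, U=1, X=1, Y=1, W=2) weight 1/63
  (Z=1, U=2, X=1, Y=1, W=1) weight 1/126
Group by U:
  weight(U=0) = 1/126
  weight(U=1) = 5/252
  weight(U=2) = 1/126
Total weight = 1/126 + 5/252 + 1/126 = 1/28
P(U=0 | obs) = 1/126 / 1/28 = 2/9
P(U=1 | obs) = 5/252 / 1/28 = 5/9
P(U=2 | obs) = 1/126 / 1/28 = 2/9

P(U=0) = 2/9, P(U=1) = 5/9, P(U=2) = 2/9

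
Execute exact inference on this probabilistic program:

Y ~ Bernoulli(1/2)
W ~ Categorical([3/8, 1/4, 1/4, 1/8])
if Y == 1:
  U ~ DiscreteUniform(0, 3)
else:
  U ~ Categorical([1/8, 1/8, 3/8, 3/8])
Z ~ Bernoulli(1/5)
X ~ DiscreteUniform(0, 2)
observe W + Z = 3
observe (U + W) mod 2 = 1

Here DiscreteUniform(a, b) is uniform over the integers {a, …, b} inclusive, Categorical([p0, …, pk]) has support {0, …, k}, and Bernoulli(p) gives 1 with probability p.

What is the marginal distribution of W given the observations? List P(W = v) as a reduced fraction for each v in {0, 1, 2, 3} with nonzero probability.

P(W=2) = 1/3, P(W=3) = 2/3

Enumerate traces; 24 have nonzero weight after conditioning:
  (Y=0, W=2, U=1, Z=1, X=0) weight 1/960
  (Y=0, W=2, U=1, Z=1, X=1) weight 1/960
  (Y=0, W=2, U=1, Z=1, X=2) weight 1/960
  (Y=0, W=2, U=3, Z=1, X=0) weight 1/320
  (Y=0, W=2, U=3, Z=1, X=1) weight 1/320
  (Y=0, W=2, U=3, Z=1, X=2) weight 1/320
  (Y=0, W=3, U=0, Z=0, X=0) weight 1/480
  (Y=0, W=3, U=0, Z=0, X=1) weight 1/480
  … 16 more
Group by W:
  weight(W=2) = 1/40
  weight(W=3) = 1/20
Total weight = 1/40 + 1/20 = 3/40
P(W=2 | obs) = 1/40 / 3/40 = 1/3
P(W=3 | obs) = 1/20 / 3/40 = 2/3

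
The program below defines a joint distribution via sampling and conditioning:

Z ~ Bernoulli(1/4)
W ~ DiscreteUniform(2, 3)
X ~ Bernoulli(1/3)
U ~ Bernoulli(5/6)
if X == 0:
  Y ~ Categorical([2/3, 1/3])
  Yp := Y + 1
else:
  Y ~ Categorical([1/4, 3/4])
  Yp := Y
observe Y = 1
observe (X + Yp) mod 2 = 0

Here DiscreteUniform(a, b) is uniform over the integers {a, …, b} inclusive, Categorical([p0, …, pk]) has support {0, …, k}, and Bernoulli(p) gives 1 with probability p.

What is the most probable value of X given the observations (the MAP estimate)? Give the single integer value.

argmax_v P(X = v | obs) = 1

Enumerate traces; 16 have nonzero weight after conditioning:
  (Z=0, W=2, X=0, U=0, Y=1) weight 1/72
  (Z=0, W=2, X=0, U=1, Y=1) weight 5/72
  (Z=0, W=2, X=1, U=0, Y=1) weight 1/64
  (Z=0, W=2, X=1, U=1, Y=1) weight 5/64
  (Z=0, W=3, X=0, U=0, Y=1) weight 1/72
  (Z=0, W=3, X=0, U=1, Y=1) weight 5/72
  (Z=0, W=3, X=1, U=0, Y=1) weight 1/64
  (Z=0, W=3, X=1, U=1, Y=1) weight 5/64
  … 8 more
Group by X:
  weight(X=0) = 2/9
  weight(X=1) = 1/4
Total weight = 2/9 + 1/4 = 17/36
P(X=0 | obs) = 2/9 / 17/36 = 8/17
P(X=1 | obs) = 1/4 / 17/36 = 9/17
argmax = 1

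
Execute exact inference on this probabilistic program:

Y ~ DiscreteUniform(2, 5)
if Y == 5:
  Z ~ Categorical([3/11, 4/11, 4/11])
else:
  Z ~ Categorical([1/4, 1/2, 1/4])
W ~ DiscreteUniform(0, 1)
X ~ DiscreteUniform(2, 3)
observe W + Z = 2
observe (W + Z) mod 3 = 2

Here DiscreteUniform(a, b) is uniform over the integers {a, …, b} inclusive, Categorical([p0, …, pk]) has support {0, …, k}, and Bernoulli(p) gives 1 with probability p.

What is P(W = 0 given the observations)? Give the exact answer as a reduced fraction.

P(W = 0 | obs) = 49/131

Enumerate traces; 16 have nonzero weight after conditioning:
  (Y=2, Z=1, W=1, X=2) weight 1/32
  (Y=2, Z=1, W=1, X=3) weight 1/32
  (Y=2, Z=2, W=0, X=2) weight 1/64
  (Y=2, Z=2, W=0, X=3) weight 1/64
  (Y=3, Z=1, W=1, X=2) weight 1/32
  (Y=3, Z=1, W=1, X=3) weight 1/32
  (Y=3, Z=2, W=0, X=2) weight 1/64
  (Y=3, Z=2, W=0, X=3) weight 1/64
  … 8 more
Group by W:
  weight(W=0) = 49/352
  weight(W=1) = 41/176
Total weight = 49/352 + 41/176 = 131/352
P(W=0 | obs) = 49/352 / 131/352 = 49/131
P(W=1 | obs) = 41/176 / 131/352 = 82/131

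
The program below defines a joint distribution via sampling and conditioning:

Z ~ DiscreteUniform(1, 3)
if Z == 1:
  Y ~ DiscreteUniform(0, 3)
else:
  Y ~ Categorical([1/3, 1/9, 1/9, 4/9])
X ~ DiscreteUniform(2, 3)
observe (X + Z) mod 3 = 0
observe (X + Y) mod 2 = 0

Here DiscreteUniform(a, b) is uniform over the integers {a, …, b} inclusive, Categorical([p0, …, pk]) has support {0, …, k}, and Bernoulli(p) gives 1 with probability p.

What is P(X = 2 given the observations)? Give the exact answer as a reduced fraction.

P(X = 2 | obs) = 9/19

Enumerate traces; 4 have nonzero weight after conditioning:
  (Z=1, Y=0, X=2) weight 1/24
  (Z=1, Y=2, X=2) weight 1/24
  (Z=3, Y=1, X=3) weight 1/54
  (Z=3, Y=3, X=3) weight 2/27
Group by X:
  weight(X=2) = 1/12
  weight(X=3) = 5/54
Total weight = 1/12 + 5/54 = 19/108
P(X=2 | obs) = 1/12 / 19/108 = 9/19
P(X=3 | obs) = 5/54 / 19/108 = 10/19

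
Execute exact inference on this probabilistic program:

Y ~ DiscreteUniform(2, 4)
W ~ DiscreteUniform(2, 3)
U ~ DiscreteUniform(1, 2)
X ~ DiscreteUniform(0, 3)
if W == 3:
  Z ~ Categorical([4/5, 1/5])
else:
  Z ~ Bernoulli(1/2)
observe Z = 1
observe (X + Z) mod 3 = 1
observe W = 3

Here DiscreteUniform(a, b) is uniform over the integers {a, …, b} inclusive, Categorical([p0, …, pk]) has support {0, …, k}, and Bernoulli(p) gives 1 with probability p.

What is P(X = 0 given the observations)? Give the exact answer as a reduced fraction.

Enumerate traces; 12 have nonzero weight after conditioning:
  (Y=2, W=3, U=1, X=0, Z=1) weight 1/240
  (Y=2, W=3, U=1, X=3, Z=1) weight 1/240
  (Y=2, W=3, U=2, X=0, Z=1) weight 1/240
  (Y=2, W=3, U=2, X=3, Z=1) weight 1/240
  (Y=3, W=3, U=1, X=0, Z=1) weight 1/240
  (Y=3, W=3, U=1, X=3, Z=1) weight 1/240
  (Y=3, W=3, U=2, X=0, Z=1) weight 1/240
  (Y=3, W=3, U=2, X=3, Z=1) weight 1/240
  … 4 more
Group by X:
  weight(X=0) = 1/40
  weight(X=3) = 1/40
Total weight = 1/40 + 1/40 = 1/20
P(X=0 | obs) = 1/40 / 1/20 = 1/2
P(X=3 | obs) = 1/40 / 1/20 = 1/2

P(X = 0 | obs) = 1/2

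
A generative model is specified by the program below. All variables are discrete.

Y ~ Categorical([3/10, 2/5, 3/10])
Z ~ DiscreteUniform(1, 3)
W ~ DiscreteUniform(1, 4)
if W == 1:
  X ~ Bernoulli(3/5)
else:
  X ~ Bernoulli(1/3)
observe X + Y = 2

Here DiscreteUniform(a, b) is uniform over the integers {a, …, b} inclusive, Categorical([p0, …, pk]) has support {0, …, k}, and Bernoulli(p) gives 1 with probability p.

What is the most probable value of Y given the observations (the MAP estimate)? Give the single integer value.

argmax_v P(Y = v | obs) = 2

Enumerate traces; 24 have nonzero weight after conditioning:
  (Y=1, Z=1, W=1, X=1) weight 1/50
  (Y=1, Z=1, W=2, X=1) weight 1/90
  (Y=1, Z=1, W=3, X=1) weight 1/90
  (Y=1, Z=1, W=4, X=1) weight 1/90
  (Y=1, Z=2, W=1, X=1) weight 1/50
  (Y=1, Z=2, W=2, X=1) weight 1/90
  (Y=1, Z=2, W=3, X=1) weight 1/90
  (Y=1, Z=2, W=4, X=1) weight 1/90
  (Y=2, Z=1, W=1, X=0) weight 1/100
  … 15 more
Group by Y:
  weight(Y=1) = 4/25
  weight(Y=2) = 9/50
Total weight = 4/25 + 9/50 = 17/50
P(Y=1 | obs) = 4/25 / 17/50 = 8/17
P(Y=2 | obs) = 9/50 / 17/50 = 9/17
argmax = 2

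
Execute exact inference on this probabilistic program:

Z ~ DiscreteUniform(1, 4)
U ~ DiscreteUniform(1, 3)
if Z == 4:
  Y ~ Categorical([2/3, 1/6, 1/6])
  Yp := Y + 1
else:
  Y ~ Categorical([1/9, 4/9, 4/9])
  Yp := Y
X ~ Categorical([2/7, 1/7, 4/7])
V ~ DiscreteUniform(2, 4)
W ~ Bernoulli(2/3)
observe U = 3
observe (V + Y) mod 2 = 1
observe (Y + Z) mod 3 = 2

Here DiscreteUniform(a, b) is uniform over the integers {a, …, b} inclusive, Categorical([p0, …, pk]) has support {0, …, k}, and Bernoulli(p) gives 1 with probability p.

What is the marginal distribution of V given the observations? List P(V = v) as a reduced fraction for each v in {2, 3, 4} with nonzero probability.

Enumerate traces; 36 have nonzero weight after conditioning:
  (Z=1, U=3, Y=1, X=0, V=2, W=0) weight 2/1701
  (Z=1, U=3, Y=1, X=0, V=2, W=1) weight 4/1701
  (Z=1, U=3, Y=1, X=0, V=4, W=0) weight 2/1701
  (Z=1, U=3, Y=1, X=0, V=4, W=1) weight 4/1701
  (Z=1, U=3, Y=1, X=1, V=2, W=0) weight 1/1701
  (Z=1, U=3, Y=1, X=1, V=2, W=1) weight 2/1701
  (Z=1, U=3, Y=1, X=1, V=4, W=0) weight 1/1701
  (Z=1, U=3, Y=1, X=1, V=4, W=1) weight 2/1701
  (Z=2, U=3, Y=0, X=0, V=3, W=0) weight 1/3402
  … 27 more
Group by V:
  weight(V=2) = 11/648
  weight(V=3) = 5/324
  weight(V=4) = 11/648
Total weight = 11/648 + 5/324 + 11/648 = 4/81
P(V=2 | obs) = 11/648 / 4/81 = 11/32
P(V=3 | obs) = 5/324 / 4/81 = 5/16
P(V=4 | obs) = 11/648 / 4/81 = 11/32

P(V=2) = 11/32, P(V=3) = 5/16, P(V=4) = 11/32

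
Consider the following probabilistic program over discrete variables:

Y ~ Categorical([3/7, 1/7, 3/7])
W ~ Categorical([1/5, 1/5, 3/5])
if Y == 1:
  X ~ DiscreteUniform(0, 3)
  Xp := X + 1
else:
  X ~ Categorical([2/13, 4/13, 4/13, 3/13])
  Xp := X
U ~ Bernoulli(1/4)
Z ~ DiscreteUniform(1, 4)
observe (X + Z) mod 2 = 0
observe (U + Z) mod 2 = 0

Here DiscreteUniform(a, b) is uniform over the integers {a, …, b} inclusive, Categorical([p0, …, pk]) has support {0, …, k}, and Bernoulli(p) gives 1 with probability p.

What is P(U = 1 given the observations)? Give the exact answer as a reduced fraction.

Enumerate traces; 72 have nonzero weight after conditioning:
  (Y=0, W=0, X=0, U=0, Z=2) weight 9/3640
  (Y=0, W=0, X=0, U=0, Z=4) weight 9/3640
  (Y=0, W=0, X=1, U=1, Z=1) weight 3/1820
  (Y=0, W=0, X=1, U=1, Z=3) weight 3/1820
  (Y=0, W=0, X=2, U=0, Z=2) weight 9/1820
  (Y=0, W=0, X=2, U=0, Z=4) weight 9/1820
  (Y=0, W=0, X=3, U=1, Z=1) weight 9/7280
  (Y=0, W=0, X=3, U=1, Z=3) weight 9/7280
  … 64 more
Group by U:
  weight(U=0) = 255/1456
  weight(U=1) = 97/1456
Total weight = 255/1456 + 97/1456 = 22/91
P(U=0 | obs) = 255/1456 / 22/91 = 255/352
P(U=1 | obs) = 97/1456 / 22/91 = 97/352

P(U = 1 | obs) = 97/352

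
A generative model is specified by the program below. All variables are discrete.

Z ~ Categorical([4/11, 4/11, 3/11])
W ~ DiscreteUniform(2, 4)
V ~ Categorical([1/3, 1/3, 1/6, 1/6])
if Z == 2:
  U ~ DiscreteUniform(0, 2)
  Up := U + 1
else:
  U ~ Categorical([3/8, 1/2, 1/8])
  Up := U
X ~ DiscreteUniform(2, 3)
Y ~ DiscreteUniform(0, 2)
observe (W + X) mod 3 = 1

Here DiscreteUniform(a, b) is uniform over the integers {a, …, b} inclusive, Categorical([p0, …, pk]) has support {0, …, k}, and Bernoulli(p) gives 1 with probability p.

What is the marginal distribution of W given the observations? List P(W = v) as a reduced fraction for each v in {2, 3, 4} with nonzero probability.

Enumerate traces; 216 have nonzero weight after conditioning:
  (Z=0, W=2, V=0, U=0, X=2, Y=0) weight 1/396
  (Z=0, W=2, V=0, U=0, X=2, Y=1) weight 1/396
  (Z=0, W=2, V=0, U=0, X=2, Y=2) weight 1/396
  (Z=0, W=2, V=0, U=1, X=2, Y=0) weight 1/297
  (Z=0, W=2, V=0, U=1, X=2, Y=1) weight 1/297
  (Z=0, W=2, V=0, U=1, X=2, Y=2) weight 1/297
  (Z=0, W=2, V=0, U=2, X=2, Y=0) weight 1/1188
  (Z=0, W=2, V=0, U=2, X=2, Y=1) weight 1/1188
  (Z=0, W=4, V=0, U=0, X=3, Y=0) weight 1/396
  … 207 more
Group by W:
  weight(W=2) = 1/6
  weight(W=4) = 1/6
Total weight = 1/6 + 1/6 = 1/3
P(W=2 | obs) = 1/6 / 1/3 = 1/2
P(W=4 | obs) = 1/6 / 1/3 = 1/2

P(W=2) = 1/2, P(W=4) = 1/2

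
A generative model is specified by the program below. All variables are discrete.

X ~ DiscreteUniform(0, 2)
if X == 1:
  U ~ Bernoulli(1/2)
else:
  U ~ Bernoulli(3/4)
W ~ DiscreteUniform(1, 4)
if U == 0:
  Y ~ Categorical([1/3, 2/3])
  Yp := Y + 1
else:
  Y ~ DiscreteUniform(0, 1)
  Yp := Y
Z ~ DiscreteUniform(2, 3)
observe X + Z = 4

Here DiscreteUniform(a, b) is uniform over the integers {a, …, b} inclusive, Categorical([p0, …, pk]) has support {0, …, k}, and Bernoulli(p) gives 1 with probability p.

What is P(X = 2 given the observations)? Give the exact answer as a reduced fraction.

P(X = 2 | obs) = 1/2

Enumerate traces; 32 have nonzero weight after conditioning:
  (X=1, U=0, W=1, Y=0, Z=3) weight 1/144
  (X=1, U=0, W=1, Y=1, Z=3) weight 1/72
  (X=1, U=0, W=2, Y=0, Z=3) weight 1/144
  (X=1, U=0, W=2, Y=1, Z=3) weight 1/72
  (X=1, U=0, W=3, Y=0, Z=3) weight 1/144
  (X=1, U=0, W=3, Y=1, Z=3) weight 1/72
  (X=1, U=0, W=4, Y=0, Z=3) weight 1/144
  (X=1, U=0, W=4, Y=1, Z=3) weight 1/72
  (X=2, U=0, W=1, Y=0, Z=2) weight 1/288
  … 23 more
Group by X:
  weight(X=1) = 1/6
  weight(X=2) = 1/6
Total weight = 1/6 + 1/6 = 1/3
P(X=1 | obs) = 1/6 / 1/3 = 1/2
P(X=2 | obs) = 1/6 / 1/3 = 1/2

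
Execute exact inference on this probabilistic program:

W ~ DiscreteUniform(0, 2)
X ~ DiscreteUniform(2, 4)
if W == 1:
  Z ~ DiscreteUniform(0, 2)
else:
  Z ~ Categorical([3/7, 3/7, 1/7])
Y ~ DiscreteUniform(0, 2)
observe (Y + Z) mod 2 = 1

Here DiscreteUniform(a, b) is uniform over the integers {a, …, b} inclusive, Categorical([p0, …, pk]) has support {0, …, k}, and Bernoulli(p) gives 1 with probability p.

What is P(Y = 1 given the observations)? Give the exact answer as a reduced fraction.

P(Y = 1 | obs) = 19/44

Enumerate traces; 36 have nonzero weight after conditioning:
  (W=0, X=2, Z=0, Y=1) weight 1/63
  (W=0, X=2, Z=1, Y=0) weight 1/63
  (W=0, X=2, Z=1, Y=2) weight 1/63
  (W=0, X=2, Z=2, Y=1) weight 1/189
  (W=0, X=3, Z=0, Y=1) weight 1/63
  (W=0, X=3, Z=1, Y=0) weight 1/63
  (W=0, X=3, Z=1, Y=2) weight 1/63
  (W=0, X=3, Z=2, Y=1) weight 1/189
  … 28 more
Group by Y:
  weight(Y=0) = 25/189
  weight(Y=1) = 38/189
  weight(Y=2) = 25/189
Total weight = 25/189 + 38/189 + 25/189 = 88/189
P(Y=0 | obs) = 25/189 / 88/189 = 25/88
P(Y=1 | obs) = 38/189 / 88/189 = 19/44
P(Y=2 | obs) = 25/189 / 88/189 = 25/88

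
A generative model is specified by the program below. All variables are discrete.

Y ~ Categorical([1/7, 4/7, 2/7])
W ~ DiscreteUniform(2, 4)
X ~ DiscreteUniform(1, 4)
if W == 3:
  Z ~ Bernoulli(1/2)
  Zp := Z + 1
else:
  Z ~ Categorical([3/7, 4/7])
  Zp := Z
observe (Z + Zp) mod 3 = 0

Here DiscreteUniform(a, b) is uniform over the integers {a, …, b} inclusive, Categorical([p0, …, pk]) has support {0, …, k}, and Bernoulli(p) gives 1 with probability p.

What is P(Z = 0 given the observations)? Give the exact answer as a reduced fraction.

P(Z = 0 | obs) = 12/19

Enumerate traces; 36 have nonzero weight after conditioning:
  (Y=0, W=2, X=1, Z=0) weight 1/196
  (Y=0, W=2, X=2, Z=0) weight 1/196
  (Y=0, W=2, X=3, Z=0) weight 1/196
  (Y=0, W=2, X=4, Z=0) weight 1/196
  (Y=0, W=3, X=1, Z=1) weight 1/168
  (Y=0, W=3, X=2, Z=1) weight 1/168
  (Y=0, W=3, X=3, Z=1) weight 1/168
  (Y=0, W=3, X=4, Z=1) weight 1/168
  … 28 more
Group by Z:
  weight(Z=0) = 2/7
  weight(Z=1) = 1/6
Total weight = 2/7 + 1/6 = 19/42
P(Z=0 | obs) = 2/7 / 19/42 = 12/19
P(Z=1 | obs) = 1/6 / 19/42 = 7/19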